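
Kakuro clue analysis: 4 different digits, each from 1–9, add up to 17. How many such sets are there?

9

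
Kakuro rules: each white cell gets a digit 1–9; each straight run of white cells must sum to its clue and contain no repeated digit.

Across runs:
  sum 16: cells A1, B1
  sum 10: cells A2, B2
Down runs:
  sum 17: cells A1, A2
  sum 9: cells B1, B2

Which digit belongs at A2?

8

16 in 2 cells must be {7,9}; 17 in 2 cells must be {8,9}.
The 16 across and the 17 down share only 9, so A1 = 9.
B1 = 16 − 9 = 7 completes the 16 across.
A2 = 17 − 9 = 8 completes the 17 down.
B2 = 10 − 8 = 2 completes the 10 across.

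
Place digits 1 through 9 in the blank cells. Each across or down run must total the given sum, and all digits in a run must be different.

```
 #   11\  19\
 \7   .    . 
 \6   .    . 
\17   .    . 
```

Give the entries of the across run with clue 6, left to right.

2, 4

17 in 2 cells must be {8,9}.
The 17 across and the 11 down share only 8, so R3C1 = 8.
R3C2 = 17 − 8 = 9 completes the 17 across.
Nothing is forced directly, so branch on R1C1, whose candidates are 1 or 2. If R1C1 = 2: then R1C2 would have to be in {5} for the 7 across but in {2,3,4,6,7,8} for the 19 down — contradiction. So R1C1 = 1.
R1C2 = 7 − 1 = 6 completes the 7 across.
R2C1 = 11 − 9 = 2 completes the 11 down.
R2C2 = 6 − 2 = 4 completes the 6 across.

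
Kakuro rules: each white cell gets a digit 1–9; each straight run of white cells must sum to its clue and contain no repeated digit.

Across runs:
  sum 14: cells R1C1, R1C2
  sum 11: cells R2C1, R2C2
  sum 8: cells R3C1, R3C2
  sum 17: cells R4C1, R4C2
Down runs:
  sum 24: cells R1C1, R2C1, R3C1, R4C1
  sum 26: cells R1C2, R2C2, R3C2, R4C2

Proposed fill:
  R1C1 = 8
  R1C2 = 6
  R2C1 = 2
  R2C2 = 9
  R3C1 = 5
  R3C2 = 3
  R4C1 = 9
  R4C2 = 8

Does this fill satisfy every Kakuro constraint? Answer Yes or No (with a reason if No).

Across: 8+6=14; 2+9=11; 5+3=8; 9+8=17. Down: 8+2+5+9=24; 6+9+3+8=26. No digit repeats within any run.

Yes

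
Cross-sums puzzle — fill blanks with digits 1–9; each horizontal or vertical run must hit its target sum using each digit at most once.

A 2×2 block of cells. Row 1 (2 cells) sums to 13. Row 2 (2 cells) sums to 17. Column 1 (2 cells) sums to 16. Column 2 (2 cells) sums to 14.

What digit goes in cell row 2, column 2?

17 in 2 cells must be {8,9}; 16 in 2 cells must be {7,9}.
The 17 across and the 16 down share only 9, so (2,1) = 9.
(2,2) = 17 − 9 = 8 completes the 17 across.
(1,1) = 16 − 9 = 7 completes the 16 down.
(1,2) = 13 − 7 = 6 completes the 13 across.

8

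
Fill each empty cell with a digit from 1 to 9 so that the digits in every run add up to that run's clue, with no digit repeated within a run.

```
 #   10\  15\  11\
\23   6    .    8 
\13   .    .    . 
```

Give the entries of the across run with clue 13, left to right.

4 6 3

23 in 3 cells must be {6,8,9}.
R1C2 = 23 − 14 = 9 completes the 23 across.
R2C1 = 10 − 6 = 4 completes the 10 down.
R2C2 = 15 − 9 = 6 completes the 15 down.
R2C3 = 13 − 10 = 3 completes the 13 across.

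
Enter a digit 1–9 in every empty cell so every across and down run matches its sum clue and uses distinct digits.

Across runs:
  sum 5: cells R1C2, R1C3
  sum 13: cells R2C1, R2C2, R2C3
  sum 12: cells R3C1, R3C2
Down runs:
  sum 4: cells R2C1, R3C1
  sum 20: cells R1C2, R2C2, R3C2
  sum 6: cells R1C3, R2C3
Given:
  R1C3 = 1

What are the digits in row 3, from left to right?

4 in 2 cells must be {1,3}.
R1C2 = 5 − 1 = 4 completes the 5 across.
R2C3 = 6 − 1 = 5 completes the 6 down.
Only 3 fits R3C1 under both its across sum 12 and down sum 4.
R3C2 = 12 − 3 = 9 completes the 12 across.
R2C1 = 4 − 3 = 1 completes the 4 down.
R2C2 = 13 − 6 = 7 completes the 13 across.

3 9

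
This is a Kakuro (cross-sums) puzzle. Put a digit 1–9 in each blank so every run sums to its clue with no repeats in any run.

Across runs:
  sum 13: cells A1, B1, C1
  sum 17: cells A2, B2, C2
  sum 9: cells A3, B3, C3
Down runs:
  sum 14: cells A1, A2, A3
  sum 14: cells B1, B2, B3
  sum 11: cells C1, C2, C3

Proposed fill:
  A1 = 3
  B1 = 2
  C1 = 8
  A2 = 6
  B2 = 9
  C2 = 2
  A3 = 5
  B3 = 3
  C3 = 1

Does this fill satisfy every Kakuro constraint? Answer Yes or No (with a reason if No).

Across: 3+2+8=13; 6+9+2=17; 5+3+1=9. Down: 3+6+5=14; 2+9+3=14; 8+2+1=11. No digit repeats within any run.

Yes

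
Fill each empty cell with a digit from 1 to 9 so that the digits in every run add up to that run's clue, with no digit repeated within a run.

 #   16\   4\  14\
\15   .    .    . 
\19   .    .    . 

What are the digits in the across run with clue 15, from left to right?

9 1 5

16 in 2 cells must be {7,9}; 4 in 2 cells must be {1,3}.
The 19 across and the 4 down share only 3, so R2C2 = 3.
Given what's placed, R2C3 must be 9 to fit the 19 across and 14 down.
R1C2 = 4 − 3 = 1 completes the 4 down.
R1C3 = 14 − 9 = 5 completes the 14 down.
R2C1 = 19 − 12 = 7 completes the 19 across.
R1C1 = 15 − 6 = 9 completes the 15 across.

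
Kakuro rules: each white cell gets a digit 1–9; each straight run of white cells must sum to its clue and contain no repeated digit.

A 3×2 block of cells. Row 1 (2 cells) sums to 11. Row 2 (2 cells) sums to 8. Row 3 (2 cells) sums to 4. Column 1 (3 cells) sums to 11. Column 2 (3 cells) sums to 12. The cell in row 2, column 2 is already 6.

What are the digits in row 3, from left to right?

4 in 2 cells must be {1,3}.
(2,1) = 8 − 6 = 2 completes the 8 across.
Given what's placed, (3,2) must be 1 to fit the 4 across and 12 down.
(1,2) = 12 − 7 = 5 completes the 12 down.
(3,1) = 4 − 1 = 3 completes the 4 across.
(1,1) = 11 − 5 = 6 completes the 11 across.

3, 1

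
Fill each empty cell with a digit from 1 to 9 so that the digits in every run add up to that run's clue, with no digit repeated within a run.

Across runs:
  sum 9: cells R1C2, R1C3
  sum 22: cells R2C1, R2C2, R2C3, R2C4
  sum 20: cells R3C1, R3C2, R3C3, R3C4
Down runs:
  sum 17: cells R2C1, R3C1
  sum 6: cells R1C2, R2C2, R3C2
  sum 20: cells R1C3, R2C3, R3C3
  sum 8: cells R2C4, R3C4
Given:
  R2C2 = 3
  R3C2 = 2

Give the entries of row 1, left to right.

17 in 2 cells must be {8,9}; 6 in 3 cells must be {1,2,3}.
R1C2 = 6 − 5 = 1 completes the 6 down.
R1C3 = 9 − 1 = 8 completes the 9 across.

1 8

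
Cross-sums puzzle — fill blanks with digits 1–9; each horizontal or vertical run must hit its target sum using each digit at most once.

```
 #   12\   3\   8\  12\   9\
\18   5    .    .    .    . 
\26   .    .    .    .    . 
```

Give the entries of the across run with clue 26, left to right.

7, 2, 6, 8, 3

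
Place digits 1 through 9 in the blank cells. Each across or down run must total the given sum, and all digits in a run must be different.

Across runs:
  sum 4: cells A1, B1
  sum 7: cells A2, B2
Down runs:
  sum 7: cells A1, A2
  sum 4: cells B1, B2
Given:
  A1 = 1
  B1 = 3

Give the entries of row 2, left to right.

6, 1

4 in 2 cells must be {1,3}.
A2 = 7 − 1 = 6 completes the 7 down.
B2 = 7 − 6 = 1 completes the 7 across.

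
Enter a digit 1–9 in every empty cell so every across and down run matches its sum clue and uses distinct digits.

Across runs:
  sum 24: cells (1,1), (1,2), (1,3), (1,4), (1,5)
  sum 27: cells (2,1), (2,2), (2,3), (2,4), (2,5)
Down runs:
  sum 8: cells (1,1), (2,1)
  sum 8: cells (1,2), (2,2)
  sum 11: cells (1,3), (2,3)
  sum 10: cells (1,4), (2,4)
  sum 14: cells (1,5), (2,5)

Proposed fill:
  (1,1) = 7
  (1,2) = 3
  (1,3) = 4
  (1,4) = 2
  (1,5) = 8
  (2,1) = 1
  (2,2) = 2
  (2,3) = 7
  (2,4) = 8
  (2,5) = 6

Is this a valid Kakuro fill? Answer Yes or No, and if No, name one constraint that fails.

No — the down run (1,2)–(2,2) sums to 5, not 8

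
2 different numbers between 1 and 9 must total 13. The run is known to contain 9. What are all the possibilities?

{4,9}

2 distinct digits from 1–9 sum between 3 and 17.
Keeping only sets containing 9.
Only one set works: {4,9}.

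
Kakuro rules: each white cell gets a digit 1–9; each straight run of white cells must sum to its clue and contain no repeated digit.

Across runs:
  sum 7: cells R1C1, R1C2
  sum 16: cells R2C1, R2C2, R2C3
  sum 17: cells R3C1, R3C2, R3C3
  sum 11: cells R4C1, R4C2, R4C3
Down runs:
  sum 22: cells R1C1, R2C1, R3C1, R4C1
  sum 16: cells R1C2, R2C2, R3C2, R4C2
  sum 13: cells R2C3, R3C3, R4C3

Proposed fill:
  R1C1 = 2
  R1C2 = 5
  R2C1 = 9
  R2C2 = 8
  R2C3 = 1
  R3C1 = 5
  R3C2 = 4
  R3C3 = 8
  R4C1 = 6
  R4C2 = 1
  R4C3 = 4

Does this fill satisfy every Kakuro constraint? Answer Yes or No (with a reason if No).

No — the down run R1C2–R4C2 sums to 18, not 16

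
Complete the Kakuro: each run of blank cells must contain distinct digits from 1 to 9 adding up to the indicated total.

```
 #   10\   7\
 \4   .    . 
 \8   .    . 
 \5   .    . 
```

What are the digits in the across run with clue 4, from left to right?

4 in 2 cells must be {1,3}; 7 in 3 cells must be {1,2,4}.
The 4 across and the 7 down share only 1, so R1C2 = 1.
Given what's placed, R2C2 must be 2 to fit the 8 across and 7 down.
R3C2 = 7 − 3 = 4 completes the 7 down.
R1C1 = 4 − 1 = 3 completes the 4 across.
R2C1 = 8 − 2 = 6 completes the 8 across.
R3C1 = 5 − 4 = 1 completes the 5 across.

3 1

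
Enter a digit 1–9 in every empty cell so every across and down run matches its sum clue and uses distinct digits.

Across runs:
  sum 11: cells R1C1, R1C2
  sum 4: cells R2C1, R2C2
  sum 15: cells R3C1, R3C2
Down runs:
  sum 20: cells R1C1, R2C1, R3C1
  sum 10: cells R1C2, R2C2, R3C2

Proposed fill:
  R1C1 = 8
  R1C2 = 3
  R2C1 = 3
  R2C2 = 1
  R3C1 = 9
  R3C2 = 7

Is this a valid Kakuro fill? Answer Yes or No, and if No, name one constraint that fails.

No — the across run R3C1–R3C2 sums to 16, not 15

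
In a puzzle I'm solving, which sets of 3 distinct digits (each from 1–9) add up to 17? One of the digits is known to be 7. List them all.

{1,7,9}; {2,7,8}; {4,6,7}

3 distinct digits from 1–9 sum between 6 and 24.
Keeping only sets containing 7.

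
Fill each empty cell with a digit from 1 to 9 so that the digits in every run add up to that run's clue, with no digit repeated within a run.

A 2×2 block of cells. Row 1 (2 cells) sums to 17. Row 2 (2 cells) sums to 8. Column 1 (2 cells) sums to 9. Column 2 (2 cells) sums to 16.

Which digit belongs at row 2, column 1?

17 in 2 cells must be {8,9}; 16 in 2 cells must be {7,9}.
The 17 across and the 9 down share only 8, so (1,1) = 8.
(1,2) = 17 − 8 = 9 completes the 17 across.
(2,1) = 9 − 8 = 1 completes the 9 down.
(2,2) = 8 − 1 = 7 completes the 8 across.

1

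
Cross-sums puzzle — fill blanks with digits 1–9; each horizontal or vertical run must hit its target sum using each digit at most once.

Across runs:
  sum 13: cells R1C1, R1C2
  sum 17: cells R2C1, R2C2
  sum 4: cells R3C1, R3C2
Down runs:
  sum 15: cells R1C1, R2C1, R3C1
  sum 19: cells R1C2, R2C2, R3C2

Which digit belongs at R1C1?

17 in 2 cells must be {8,9}; 4 in 2 cells must be {1,3}.
The 4 across and the 19 down share only 3, so R3C2 = 3.
Given what's placed, R2C2 must be 9 to fit the 17 across and 19 down.
R3C1 = 4 − 3 = 1 completes the 4 across.
R1C2 = 19 − 12 = 7 completes the 19 down.
R2C1 = 17 − 9 = 8 completes the 17 across.
R1C1 = 13 − 7 = 6 completes the 13 across.

6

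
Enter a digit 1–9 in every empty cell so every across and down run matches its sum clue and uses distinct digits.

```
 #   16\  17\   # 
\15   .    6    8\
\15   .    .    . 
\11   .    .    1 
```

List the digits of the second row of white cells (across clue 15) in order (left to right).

R1C1 = 15 − 6 = 9 completes the 15 across.
R2C3 = 8 − 1 = 7 completes the 8 down.
No cell is forced outright now. R2C2 can only be 2 or 3 (the digits allowed by both its 15 across and its 17 down). If R2C2 = 2: that forces R2C1 = 6, after which R3C1 would have to be in {2,3,4,6,7,8} for the 11 across but in {1} for the 16 down — contradiction. So R2C2 = 3.
R2C1 = 15 − 10 = 5 completes the 15 across.
R3C1 = 16 − 14 = 2 completes the 16 down.
R3C2 = 11 − 3 = 8 completes the 11 across.

5 3 7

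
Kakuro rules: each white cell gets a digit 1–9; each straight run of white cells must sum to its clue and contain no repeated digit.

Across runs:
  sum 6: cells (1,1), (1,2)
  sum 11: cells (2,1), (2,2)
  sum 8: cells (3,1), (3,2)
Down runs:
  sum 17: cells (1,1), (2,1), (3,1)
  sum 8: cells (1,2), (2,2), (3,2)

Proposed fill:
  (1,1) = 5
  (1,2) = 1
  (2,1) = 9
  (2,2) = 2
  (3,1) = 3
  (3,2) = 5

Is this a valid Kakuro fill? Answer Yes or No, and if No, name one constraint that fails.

Across: 5+1=6; 9+2=11; 3+5=8. Down: 5+9+3=17; 1+2+5=8. No digit repeats within any run.

Yes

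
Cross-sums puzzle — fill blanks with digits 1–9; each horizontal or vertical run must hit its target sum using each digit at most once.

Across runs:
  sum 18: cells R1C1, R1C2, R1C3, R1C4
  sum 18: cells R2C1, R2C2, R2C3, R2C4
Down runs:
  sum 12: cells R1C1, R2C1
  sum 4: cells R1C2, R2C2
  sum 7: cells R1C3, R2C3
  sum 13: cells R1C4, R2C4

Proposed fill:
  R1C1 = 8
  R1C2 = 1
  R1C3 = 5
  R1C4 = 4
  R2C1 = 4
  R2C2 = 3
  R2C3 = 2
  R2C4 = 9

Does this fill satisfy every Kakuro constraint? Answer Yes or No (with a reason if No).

Across: 8+1+5+4=18; 4+3+2+9=18. Down: 8+4=12; 1+3=4; 5+2=7; 4+9=13. No digit repeats within any run.

Yes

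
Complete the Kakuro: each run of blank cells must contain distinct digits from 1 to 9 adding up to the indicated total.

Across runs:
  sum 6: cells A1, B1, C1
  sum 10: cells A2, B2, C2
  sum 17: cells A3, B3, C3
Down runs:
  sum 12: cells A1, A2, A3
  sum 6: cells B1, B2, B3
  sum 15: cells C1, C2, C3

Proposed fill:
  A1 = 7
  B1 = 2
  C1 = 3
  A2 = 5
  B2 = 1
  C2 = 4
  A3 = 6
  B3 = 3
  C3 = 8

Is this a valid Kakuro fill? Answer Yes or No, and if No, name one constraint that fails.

No — the across run A1–C1 sums to 12, not 6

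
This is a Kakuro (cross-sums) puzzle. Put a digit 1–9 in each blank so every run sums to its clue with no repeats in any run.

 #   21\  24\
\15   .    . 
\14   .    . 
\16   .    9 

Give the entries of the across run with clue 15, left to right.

16 in 2 cells must be {7,9}; 24 in 3 cells must be {7,8,9}.
R2C2 = 8: the only remaining digit allowed by both the 14 across and the 24 down.
R3C1 = 16 − 9 = 7 completes the 16 across.
R1C2 = 24 − 17 = 7 completes the 24 down.
R2C1 = 14 − 8 = 6 completes the 14 across.
R1C1 = 15 − 7 = 8 completes the 15 across.

8, 7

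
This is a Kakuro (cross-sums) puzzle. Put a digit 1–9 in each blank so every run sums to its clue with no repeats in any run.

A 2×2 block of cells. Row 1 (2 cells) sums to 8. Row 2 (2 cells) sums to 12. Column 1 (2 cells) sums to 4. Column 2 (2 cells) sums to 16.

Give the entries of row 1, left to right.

4 in 2 cells must be {1,3}; 16 in 2 cells must be {7,9}.
The 8 across and the 16 down share only 7, so (1,2) = 7.
The 12 across and the 4 down share only 3, so (2,1) = 3.
(2,2) = 12 − 3 = 9 completes the 12 across.
(1,1) = 8 − 7 = 1 completes the 8 across.

1 7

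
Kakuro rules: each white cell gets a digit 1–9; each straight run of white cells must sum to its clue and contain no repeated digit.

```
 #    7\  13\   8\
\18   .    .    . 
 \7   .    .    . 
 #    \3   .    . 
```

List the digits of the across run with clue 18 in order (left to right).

6 7 5

7 in 3 cells must be {1,2,4}; 3 in 2 cells must be {1,2}.
Nothing is forced directly, so branch on R3C2, whose candidates are 1 or 2. If R3C2 = 1: that forces R2C2 = 4, R3C3 = 2, R1C2 = 8, R1C3 = 1, after which R2C3 would have to be in {1,2} for the 7 across but in {5} for the 8 down — contradiction. So R3C2 = 2.
Given what's placed, R2C2 must be 4 to fit the 7 across and 13 down.
R3C3 = 3 − 2 = 1 completes the 3 across.
R1C2 = 13 − 6 = 7 completes the 13 down.
R2C3 = 2: the only remaining digit allowed by both the 7 across and the 8 down.
R1C3 = 8 − 3 = 5 completes the 8 down.
R2C1 = 7 − 6 = 1 completes the 7 across.
R1C1 = 18 − 12 = 6 completes the 18 across.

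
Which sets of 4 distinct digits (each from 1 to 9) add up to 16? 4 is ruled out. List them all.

{1,2,5,8}; {1,2,6,7}; {1,3,5,7}; {2,3,5,6}

4 distinct digits from 1–9 sum between 10 and 30.
Dropping sets that contain 4.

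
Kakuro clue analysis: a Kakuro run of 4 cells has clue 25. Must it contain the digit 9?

Counterexample: {4,6,7,8} sums to 25 without using 9.

No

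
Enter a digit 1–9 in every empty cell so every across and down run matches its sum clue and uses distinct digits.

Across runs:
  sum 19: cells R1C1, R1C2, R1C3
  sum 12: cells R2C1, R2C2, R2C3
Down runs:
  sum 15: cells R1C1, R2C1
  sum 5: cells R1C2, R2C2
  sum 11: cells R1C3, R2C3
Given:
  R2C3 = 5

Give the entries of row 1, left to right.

R1C3 = 11 − 5 = 6 completes the 11 down.
R2C1 = 6: the only remaining digit allowed by both the 12 across and the 15 down.
R2C2 = 12 − 11 = 1 completes the 12 across.
R1C1 = 15 − 6 = 9 completes the 15 down.
R1C2 = 19 − 15 = 4 completes the 19 across.

9, 4, 6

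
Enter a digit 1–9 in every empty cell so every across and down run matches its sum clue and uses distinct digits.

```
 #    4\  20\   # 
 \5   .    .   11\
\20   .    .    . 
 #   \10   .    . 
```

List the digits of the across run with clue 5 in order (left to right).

1, 4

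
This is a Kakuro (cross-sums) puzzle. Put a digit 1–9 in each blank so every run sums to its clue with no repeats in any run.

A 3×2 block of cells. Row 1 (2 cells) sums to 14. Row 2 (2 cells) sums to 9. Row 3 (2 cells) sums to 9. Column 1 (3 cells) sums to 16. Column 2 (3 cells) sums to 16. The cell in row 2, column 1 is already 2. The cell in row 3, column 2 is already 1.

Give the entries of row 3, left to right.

8, 1

(2,2) = 9 − 2 = 7 completes the 9 across.
(3,1) = 9 − 1 = 8 completes the 9 across.
(1,1) = 16 − 10 = 6 completes the 16 down.
(1,2) = 14 − 6 = 8 completes the 14 across.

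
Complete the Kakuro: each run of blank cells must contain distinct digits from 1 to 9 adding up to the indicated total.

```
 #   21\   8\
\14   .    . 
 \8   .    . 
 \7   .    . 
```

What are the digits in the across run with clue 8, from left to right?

The 14 across and the 8 down share only 5, so R1C2 = 5.
R1C1 = 14 − 5 = 9 completes the 14 across.
Nothing is forced directly, so branch on R2C1, whose candidates are 5 or 7. If R2C1 = 5: then R2C2 would have to be in {3} for the 8 across but in {1,2} for the 8 down — contradiction. So R2C1 = 7.
R2C2 = 8 − 7 = 1 completes the 8 across.
R3C1 = 21 − 16 = 5 completes the 21 down.
R3C2 = 7 − 5 = 2 completes the 7 across.

7, 1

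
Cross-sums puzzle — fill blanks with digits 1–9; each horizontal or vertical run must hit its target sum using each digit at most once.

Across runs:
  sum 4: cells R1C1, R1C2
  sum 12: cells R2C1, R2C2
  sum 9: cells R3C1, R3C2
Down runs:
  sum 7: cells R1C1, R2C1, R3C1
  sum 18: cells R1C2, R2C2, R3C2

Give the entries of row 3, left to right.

2, 7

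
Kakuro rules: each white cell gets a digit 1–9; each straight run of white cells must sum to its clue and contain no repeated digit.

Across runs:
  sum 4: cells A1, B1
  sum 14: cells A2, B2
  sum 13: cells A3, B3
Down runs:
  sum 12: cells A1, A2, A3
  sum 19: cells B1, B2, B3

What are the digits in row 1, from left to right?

1, 3

4 in 2 cells must be {1,3}.
The 4 across and the 19 down share only 3, so B1 = 3.
Given what's placed, B2 must be 9 to fit the 14 across and 19 down.
B3 = 19 − 12 = 7 completes the 19 down.
A1 = 4 − 3 = 1 completes the 4 across.
A2 = 14 − 9 = 5 completes the 14 across.
A3 = 13 − 7 = 6 completes the 13 across.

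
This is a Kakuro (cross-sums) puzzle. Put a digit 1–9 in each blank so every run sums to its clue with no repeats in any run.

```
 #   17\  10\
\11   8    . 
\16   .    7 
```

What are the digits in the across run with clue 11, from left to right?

8 3

16 in 2 cells must be {7,9}; 17 in 2 cells must be {8,9}.
R1C2 = 11 − 8 = 3 completes the 11 across.
R2C1 = 16 − 7 = 9 completes the 16 across.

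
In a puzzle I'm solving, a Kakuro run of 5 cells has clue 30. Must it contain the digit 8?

Counterexample: {3,5,6,7,9} sums to 30 without using 8.

No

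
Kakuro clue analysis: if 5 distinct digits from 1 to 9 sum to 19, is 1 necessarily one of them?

Every partition of 19 into 5 distinct digits includes 1: {1,2,3,4,9}, {1,2,3,5,8}, {1,2,3,6,7}, {1,2,4,5,7}, {1,3,4,5,6}.

Yes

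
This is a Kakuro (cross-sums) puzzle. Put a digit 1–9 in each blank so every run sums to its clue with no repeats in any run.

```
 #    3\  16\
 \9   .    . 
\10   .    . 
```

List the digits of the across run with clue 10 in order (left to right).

1, 9

3 in 2 cells must be {1,2}; 16 in 2 cells must be {7,9}.
The 9 across and the 16 down share only 7, so R1C2 = 7.
R2C2 = 16 − 7 = 9 completes the 16 down.
R1C1 = 9 − 7 = 2 completes the 9 across.
R2C1 = 10 − 9 = 1 completes the 10 across.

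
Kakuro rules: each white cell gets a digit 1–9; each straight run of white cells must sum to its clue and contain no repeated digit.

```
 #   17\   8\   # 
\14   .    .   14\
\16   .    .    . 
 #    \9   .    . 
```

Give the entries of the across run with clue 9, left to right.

17 in 2 cells must be {8,9}.
The 14 across and the 8 down share only 5, so R1C2 = 5.
R1C1 = 14 − 5 = 9 completes the 14 across.
R2C1 = 17 − 9 = 8 completes the 17 down.
No cell is forced outright now. R2C2 can only be 1 or 2 (the digits allowed by both its 16 across and its 8 down). If R2C2 = 1: then R2C3 would have to be in {7} for the 16 across but in {5,6,8,9} for the 14 down — contradiction. So R2C2 = 2.
R2C3 = 16 − 10 = 6 completes the 16 across.
R3C2 = 8 − 7 = 1 completes the 8 down.
R3C3 = 9 − 1 = 8 completes the 9 across.

1 8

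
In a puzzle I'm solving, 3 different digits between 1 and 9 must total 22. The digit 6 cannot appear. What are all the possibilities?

{5,8,9}

3 distinct digits from 1–9 sum between 6 and 24.
Dropping sets that contain 6.
Only one set works: {5,8,9}.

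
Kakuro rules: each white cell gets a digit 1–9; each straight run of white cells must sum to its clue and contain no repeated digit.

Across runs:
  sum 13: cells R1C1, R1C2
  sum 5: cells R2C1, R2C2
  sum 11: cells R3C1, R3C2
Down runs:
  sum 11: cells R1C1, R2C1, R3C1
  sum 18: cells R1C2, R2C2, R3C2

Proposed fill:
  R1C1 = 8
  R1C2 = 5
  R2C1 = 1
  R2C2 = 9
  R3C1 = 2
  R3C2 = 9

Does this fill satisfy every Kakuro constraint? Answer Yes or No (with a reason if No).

No — the down run R1C2–R3C2 sums to 23, not 18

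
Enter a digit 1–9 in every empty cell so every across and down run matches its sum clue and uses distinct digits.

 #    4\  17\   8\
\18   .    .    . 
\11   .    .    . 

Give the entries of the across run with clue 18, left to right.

3, 9, 6

4 in 2 cells must be {1,3}; 17 in 2 cells must be {8,9}.
The 11 across and the 17 down share only 8, so R2C2 = 8.
R1C2 = 17 − 8 = 9 completes the 17 down.
Given what's placed, R2C1 must be 1 to fit the 11 across and 4 down.
R2C3 = 11 − 9 = 2 completes the 11 across.
R1C1 = 4 − 1 = 3 completes the 4 down.
R1C3 = 18 − 12 = 6 completes the 18 across.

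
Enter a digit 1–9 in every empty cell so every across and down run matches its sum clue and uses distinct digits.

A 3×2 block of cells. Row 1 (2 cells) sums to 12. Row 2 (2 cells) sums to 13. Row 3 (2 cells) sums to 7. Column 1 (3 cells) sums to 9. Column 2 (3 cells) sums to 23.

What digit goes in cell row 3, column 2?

6

23 in 3 cells must be {6,8,9}.
The 7 across and the 23 down share only 6, so (3,2) = 6.
(3,1) = 7 − 6 = 1 completes the 7 across.
Nothing is forced directly, so branch on (1,1), whose candidates are 3 or 5. If (1,1) = 5: then (1,2) would have to be in {7} for the 12 across but in {8,9} for the 23 down — contradiction. So (1,1) = 3.
(1,2) = 12 − 3 = 9 completes the 12 across.
(2,1) = 9 − 4 = 5 completes the 9 down.
(2,2) = 13 − 5 = 8 completes the 13 across.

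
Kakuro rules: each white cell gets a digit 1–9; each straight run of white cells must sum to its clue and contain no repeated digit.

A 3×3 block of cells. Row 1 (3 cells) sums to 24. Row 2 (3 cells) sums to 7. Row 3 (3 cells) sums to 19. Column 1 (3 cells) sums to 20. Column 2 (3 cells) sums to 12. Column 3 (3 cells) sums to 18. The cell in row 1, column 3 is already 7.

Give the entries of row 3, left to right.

24 in 3 cells must be {7,8,9}; 7 in 3 cells must be {1,2,4}.
Intersecting the 7 across with the 20 down forces (2,1) = 4.
(2,3) = 2: the only remaining digit allowed by both the 7 across and the 18 down.
(3,3) = 18 − 9 = 9 completes the 18 down.
Given what's placed, (1,1) must be 9 to fit the 24 across and 20 down.
(1,2) = 24 − 16 = 8 completes the 24 across.
(2,2) = 7 − 6 = 1 completes the 7 across.
(3,1) = 20 − 13 = 7 completes the 20 down.
(3,2) = 19 − 16 = 3 completes the 19 across.

7 3 9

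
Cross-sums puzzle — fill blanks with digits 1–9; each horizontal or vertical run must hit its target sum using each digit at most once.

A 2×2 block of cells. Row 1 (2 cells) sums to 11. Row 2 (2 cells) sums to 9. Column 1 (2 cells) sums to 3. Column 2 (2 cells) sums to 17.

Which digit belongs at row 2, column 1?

3 in 2 cells must be {1,2}; 17 in 2 cells must be {8,9}.
The 11 across and the 3 down share only 2, so (1,1) = 2.
(1,2) = 11 − 2 = 9 completes the 11 across.
(2,1) = 3 − 2 = 1 completes the 3 down.
(2,2) = 9 − 1 = 8 completes the 9 across.

1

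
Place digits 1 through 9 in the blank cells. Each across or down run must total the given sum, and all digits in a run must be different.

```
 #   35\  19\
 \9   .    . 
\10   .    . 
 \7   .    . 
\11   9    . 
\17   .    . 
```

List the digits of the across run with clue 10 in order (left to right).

7 3

17 in 2 cells must be {8,9}; 35 in 5 cells must be {5,6,7,8,9}.
R4C2 = 11 − 9 = 2 completes the 11 across.
R5C1 = 8: the only remaining digit allowed by both the 17 across and the 35 down.
R5C2 = 17 − 8 = 9 completes the 17 across.
Nothing is forced directly, so branch on R3C1, whose candidates are 5 or 6. If R3C1 = 5: then R3C2 would have to be in {2} for the 7 across but in {1,3,4} for the 19 down — contradiction. So R3C1 = 6.
R2C1 = 7: the only remaining digit allowed by both the 10 across and the 35 down.
R2C2 = 10 − 7 = 3 completes the 10 across.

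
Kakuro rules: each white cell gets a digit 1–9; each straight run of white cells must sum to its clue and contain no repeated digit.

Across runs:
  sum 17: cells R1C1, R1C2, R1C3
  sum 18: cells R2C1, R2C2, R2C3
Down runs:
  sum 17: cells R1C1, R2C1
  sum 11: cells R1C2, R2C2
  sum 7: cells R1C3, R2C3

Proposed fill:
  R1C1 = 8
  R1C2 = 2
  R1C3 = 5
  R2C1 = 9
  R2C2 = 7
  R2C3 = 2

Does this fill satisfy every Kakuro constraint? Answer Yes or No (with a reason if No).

No — the across run R1C1–R1C3 sums to 15, not 17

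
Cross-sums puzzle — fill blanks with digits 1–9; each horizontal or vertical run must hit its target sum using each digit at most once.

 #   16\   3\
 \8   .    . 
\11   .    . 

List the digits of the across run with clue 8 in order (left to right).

16 in 2 cells must be {7,9}; 3 in 2 cells must be {1,2}.
The 8 across and the 16 down share only 7, so R1C1 = 7.
R1C2 = 8 − 7 = 1 completes the 8 across.
R2C1 = 16 − 7 = 9 completes the 16 down.
R2C2 = 11 − 9 = 2 completes the 11 across.

7 1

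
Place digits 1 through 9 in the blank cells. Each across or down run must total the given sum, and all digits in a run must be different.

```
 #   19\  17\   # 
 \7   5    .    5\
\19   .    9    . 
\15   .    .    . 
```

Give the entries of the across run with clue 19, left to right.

6 9 4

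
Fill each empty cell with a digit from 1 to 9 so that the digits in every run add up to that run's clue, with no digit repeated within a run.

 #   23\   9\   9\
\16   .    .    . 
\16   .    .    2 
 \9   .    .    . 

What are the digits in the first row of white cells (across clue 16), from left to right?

9 1 6

23 in 3 cells must be {6,8,9}.
R3C1 = 6: only digit in both the 9-across and 23-down candidate sets.
R3C3 = 1: the only remaining digit allowed by both the 9 across and the 9 down.
R1C3 = 9 − 3 = 6 completes the 9 down.
R3C2 = 9 − 7 = 2 completes the 9 across.
R2C2 = 6: the only remaining digit allowed by both the 16 across and the 9 down.
R1C2 = 9 − 8 = 1 completes the 9 down.
R2C1 = 16 − 8 = 8 completes the 16 across.
R1C1 = 16 − 7 = 9 completes the 16 across.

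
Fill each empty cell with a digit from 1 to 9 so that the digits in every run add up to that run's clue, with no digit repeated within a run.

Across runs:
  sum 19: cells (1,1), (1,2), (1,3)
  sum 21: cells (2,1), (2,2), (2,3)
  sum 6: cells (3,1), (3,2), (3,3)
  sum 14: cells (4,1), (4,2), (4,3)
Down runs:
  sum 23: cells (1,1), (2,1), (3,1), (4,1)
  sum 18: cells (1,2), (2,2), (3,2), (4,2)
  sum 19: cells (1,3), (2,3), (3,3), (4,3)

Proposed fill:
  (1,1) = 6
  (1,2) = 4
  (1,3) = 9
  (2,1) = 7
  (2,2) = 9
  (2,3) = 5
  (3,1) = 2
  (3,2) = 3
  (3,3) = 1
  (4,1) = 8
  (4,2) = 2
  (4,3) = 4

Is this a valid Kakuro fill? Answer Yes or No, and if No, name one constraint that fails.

Across: 6+4+9=19; 7+9+5=21; 2+3+1=6; 8+2+4=14. Down: 6+7+2+8=23; 4+9+3+2=18; 9+5+1+4=19. No digit repeats within any run.

Yes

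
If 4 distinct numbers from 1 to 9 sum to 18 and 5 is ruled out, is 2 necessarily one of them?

No

Counterexample: {1,3,6,8} sums to 18 under that restriction without using 2.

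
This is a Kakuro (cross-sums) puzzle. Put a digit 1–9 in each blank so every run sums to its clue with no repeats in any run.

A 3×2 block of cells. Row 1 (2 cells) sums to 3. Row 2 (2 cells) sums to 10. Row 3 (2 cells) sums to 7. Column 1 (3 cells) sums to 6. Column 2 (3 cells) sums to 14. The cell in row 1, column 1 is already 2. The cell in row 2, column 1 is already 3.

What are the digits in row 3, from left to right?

1, 6

3 in 2 cells must be {1,2}; 6 in 3 cells must be {1,2,3}.
(1,2) = 3 − 2 = 1 completes the 3 across.
(2,2) = 10 − 3 = 7 completes the 10 across.
(3,1) = 6 − 5 = 1 completes the 6 down.
(3,2) = 7 − 1 = 6 completes the 7 across.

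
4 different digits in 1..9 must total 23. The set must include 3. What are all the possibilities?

{3,4,7,9}; {3,5,6,9}; {3,5,7,8}

4 distinct digits from 1–9 sum between 10 and 30.
Keeping only sets containing 3.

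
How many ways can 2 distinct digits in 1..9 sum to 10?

2 distinct digits from 1–9 sum between 3 and 17.
Enumerating: {1,9}, {2,8}, {3,7}, {4,6}.

4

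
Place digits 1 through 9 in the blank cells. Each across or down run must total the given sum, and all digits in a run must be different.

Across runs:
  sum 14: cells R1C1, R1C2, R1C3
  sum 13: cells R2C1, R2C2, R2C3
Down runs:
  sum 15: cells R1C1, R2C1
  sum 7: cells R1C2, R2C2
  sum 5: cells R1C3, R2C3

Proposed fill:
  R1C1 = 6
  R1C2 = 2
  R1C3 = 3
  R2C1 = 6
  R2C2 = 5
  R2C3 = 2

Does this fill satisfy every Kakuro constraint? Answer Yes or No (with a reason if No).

No — the across run R1C1–R1C3 sums to 11, not 14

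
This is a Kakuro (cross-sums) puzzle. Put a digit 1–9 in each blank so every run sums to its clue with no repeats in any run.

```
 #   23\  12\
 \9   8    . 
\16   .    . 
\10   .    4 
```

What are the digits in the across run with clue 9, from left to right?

8 1

16 in 2 cells must be {7,9}; 23 in 3 cells must be {6,8,9}.
R1C2 = 9 − 8 = 1 completes the 9 across.
Given what's placed, R2C1 must be 9 to fit the 16 across and 23 down.
R2C2 = 16 − 9 = 7 completes the 16 across.
R3C1 = 10 − 4 = 6 completes the 10 across.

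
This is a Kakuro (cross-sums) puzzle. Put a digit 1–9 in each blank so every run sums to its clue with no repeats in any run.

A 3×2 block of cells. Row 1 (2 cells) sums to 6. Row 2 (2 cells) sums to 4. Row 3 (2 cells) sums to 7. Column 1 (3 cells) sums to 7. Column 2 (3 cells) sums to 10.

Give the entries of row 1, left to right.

4 in 2 cells must be {1,3}; 7 in 3 cells must be {1,2,4}.
The 4 across and the 7 down share only 1, so (2,1) = 1.
(2,2) = 4 − 1 = 3 completes the 4 across.
Nothing is forced directly, so branch on (1,1), whose candidates are 2 or 4. If (1,1) = 2: then (1,2) would have to be in {4} for the 6 across but in {1,2,5,6} for the 10 down — contradiction. So (1,1) = 4.
(1,2) = 6 − 4 = 2 completes the 6 across.
(3,1) = 7 − 5 = 2 completes the 7 down.
(3,2) = 7 − 2 = 5 completes the 7 across.

4 2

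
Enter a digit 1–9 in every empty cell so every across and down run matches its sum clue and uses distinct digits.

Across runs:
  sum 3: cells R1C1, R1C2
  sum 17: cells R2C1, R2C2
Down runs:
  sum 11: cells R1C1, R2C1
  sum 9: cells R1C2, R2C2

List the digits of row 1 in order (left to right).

2, 1

3 in 2 cells must be {1,2}; 17 in 2 cells must be {8,9}.
The 3 across and the 11 down share only 2, so R1C1 = 2.
R1C2 = 3 − 2 = 1 completes the 3 across.
R2C1 = 11 − 2 = 9 completes the 11 down.
R2C2 = 17 − 9 = 8 completes the 17 across.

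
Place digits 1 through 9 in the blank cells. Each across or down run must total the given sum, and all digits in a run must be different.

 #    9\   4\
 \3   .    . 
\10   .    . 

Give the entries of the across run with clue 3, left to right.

2 1

3 in 2 cells must be {1,2}; 4 in 2 cells must be {1,3}.
The 3 across and the 4 down share only 1, so R1C2 = 1.
R2C2 = 4 − 1 = 3 completes the 4 down.
R1C1 = 3 − 1 = 2 completes the 3 across.
R2C1 = 10 − 3 = 7 completes the 10 across.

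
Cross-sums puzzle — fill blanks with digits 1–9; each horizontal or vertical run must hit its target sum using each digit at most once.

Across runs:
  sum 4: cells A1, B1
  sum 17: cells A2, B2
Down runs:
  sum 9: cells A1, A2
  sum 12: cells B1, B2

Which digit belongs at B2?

4 in 2 cells must be {1,3}; 17 in 2 cells must be {8,9}.
The 4 across and the 12 down share only 3, so B1 = 3.
The 17 across and the 9 down share only 8, so A2 = 8.
B2 = 17 − 8 = 9 completes the 17 across.
A1 = 4 − 3 = 1 completes the 4 across.

9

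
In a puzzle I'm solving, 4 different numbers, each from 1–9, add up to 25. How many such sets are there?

4 distinct digits from 1–9 sum between 10 and 30.
Enumerating: {1,7,8,9}, {2,6,8,9}, {3,5,8,9}, {3,6,7,9}, {4,5,7,9}, {4,6,7,8}.

6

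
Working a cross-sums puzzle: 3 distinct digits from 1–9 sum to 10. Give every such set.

{1,2,7}; {1,3,6}; {1,4,5}; {2,3,5}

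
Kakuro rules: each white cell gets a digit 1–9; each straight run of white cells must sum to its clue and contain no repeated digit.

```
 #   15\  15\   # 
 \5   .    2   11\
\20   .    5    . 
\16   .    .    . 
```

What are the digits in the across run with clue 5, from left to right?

3 2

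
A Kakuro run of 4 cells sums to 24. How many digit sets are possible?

4 distinct digits from 1–9 sum between 10 and 30.

8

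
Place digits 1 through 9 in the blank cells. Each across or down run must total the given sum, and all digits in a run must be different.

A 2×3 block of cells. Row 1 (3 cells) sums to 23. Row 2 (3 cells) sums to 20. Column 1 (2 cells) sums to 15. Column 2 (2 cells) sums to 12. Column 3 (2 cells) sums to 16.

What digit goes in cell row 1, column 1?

6

23 in 3 cells must be {6,8,9}; 16 in 2 cells must be {7,9}.
The 23 across and the 16 down share only 9, so (1,3) = 9.
(2,3) = 16 − 9 = 7 completes the 16 down.
Given what's placed, (1,2) must be 8 to fit the 23 across and 12 down.
(2,2) = 12 − 8 = 4 completes the 12 down.
(1,1) = 23 − 17 = 6 completes the 23 across.
(2,1) = 20 − 11 = 9 completes the 20 across.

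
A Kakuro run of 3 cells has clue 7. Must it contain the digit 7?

The only way to make 7 from 3 distinct digits is {1,2,4}, which does not contain 7.

No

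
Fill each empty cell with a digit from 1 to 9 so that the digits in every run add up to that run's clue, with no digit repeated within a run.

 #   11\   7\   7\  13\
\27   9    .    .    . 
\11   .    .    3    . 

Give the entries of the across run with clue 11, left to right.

2, 1, 3, 5

11 in 4 cells must be {1,2,3,5}.
R1C3 = 7 − 3 = 4 completes the 7 down.
R2C1 = 11 − 9 = 2 completes the 11 down.
Given what's placed, R2C4 must be 5 to fit the 11 across and 13 down.
Given what's placed, R1C2 must be 6 to fit the 27 across and 7 down.
R1C4 = 27 − 19 = 8 completes the 27 across.
R2C2 = 11 − 10 = 1 completes the 11 across.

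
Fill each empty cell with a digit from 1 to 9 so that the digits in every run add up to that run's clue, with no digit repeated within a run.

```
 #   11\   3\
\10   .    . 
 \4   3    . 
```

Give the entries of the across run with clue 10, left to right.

8, 2

4 in 2 cells must be {1,3}; 3 in 2 cells must be {1,2}.
R1C1 = 11 − 3 = 8 completes the 11 down.
R1C2 = 10 − 8 = 2 completes the 10 across.
R2C2 = 4 − 3 = 1 completes the 4 across.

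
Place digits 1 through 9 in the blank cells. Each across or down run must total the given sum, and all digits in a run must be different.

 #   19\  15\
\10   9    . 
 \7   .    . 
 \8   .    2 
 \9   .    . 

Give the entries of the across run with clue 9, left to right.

R1C2 = 10 − 9 = 1 completes the 10 across.
R3C1 = 8 − 2 = 6 completes the 8 across.
Nothing is forced directly, so branch on R2C1, whose candidates are 1 or 3. If R2C1 = 1: then R2C2 would have to be in {6} for the 7 across but in {3,4,5,7,8,9} for the 15 down — contradiction. So R2C1 = 3.
R2C2 = 7 − 3 = 4 completes the 7 across.
R4C1 = 19 − 18 = 1 completes the 19 down.
R4C2 = 9 − 1 = 8 completes the 9 across.

1, 8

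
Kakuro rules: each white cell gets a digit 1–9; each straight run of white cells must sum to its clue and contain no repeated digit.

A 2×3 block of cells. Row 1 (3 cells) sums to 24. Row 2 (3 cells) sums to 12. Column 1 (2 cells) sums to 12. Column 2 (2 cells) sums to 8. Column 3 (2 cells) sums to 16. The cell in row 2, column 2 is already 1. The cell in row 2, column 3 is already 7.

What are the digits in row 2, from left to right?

4 1 7

24 in 3 cells must be {7,8,9}; 16 in 2 cells must be {7,9}.
(1,2) = 8 − 1 = 7 completes the 8 down.
(1,3) = 16 − 7 = 9 completes the 16 down.
(2,1) = 12 − 8 = 4 completes the 12 across.
(1,1) = 24 − 16 = 8 completes the 24 across.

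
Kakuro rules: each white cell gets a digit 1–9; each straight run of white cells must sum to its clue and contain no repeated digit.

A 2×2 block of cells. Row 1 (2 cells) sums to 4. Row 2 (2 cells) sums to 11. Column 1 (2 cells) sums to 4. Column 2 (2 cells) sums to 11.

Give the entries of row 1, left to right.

4 in 2 cells must be {1,3}.
The 4 across and the 11 down share only 3, so (1,2) = 3.
The 11 across and the 4 down share only 3, so (2,1) = 3.
(2,2) = 11 − 3 = 8 completes the 11 across.
(1,1) = 4 − 3 = 1 completes the 4 across.

1 3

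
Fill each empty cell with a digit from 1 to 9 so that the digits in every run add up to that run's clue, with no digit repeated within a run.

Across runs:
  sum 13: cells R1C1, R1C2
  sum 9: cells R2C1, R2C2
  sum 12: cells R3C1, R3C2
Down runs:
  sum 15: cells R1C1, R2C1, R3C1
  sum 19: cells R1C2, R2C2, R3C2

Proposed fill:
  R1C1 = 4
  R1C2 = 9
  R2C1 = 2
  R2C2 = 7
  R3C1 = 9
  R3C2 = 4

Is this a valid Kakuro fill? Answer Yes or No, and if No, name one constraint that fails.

No — the across run R3C1–R3C2 sums to 13, not 12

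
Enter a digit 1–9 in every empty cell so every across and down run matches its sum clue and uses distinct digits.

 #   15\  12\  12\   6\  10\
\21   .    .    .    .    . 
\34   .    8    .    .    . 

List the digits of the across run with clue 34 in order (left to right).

6 8 7 4 9

34 in 5 cells must be {4,6,7,8,9}.
R1C2 = 12 − 8 = 4 completes the 12 down.
R2C4 = 4: the only remaining digit allowed by both the 34 across and the 6 down.
R1C4 = 6 − 4 = 2 completes the 6 down.
Nothing is forced directly, so branch on R2C3, whose candidates are 7 or 9. If R2C3 = 9: that forces R1C3 = 3, R1C5 = 7, after which R2C5 would have to be in {6,7} for the 34 across but in {3} for the 10 down — contradiction. So R2C3 = 7.
R1C3 = 12 − 7 = 5 completes the 12 down.
Nothing is forced directly, so branch on R2C1, whose candidates are 6 or 9. If R2C1 = 9: then R1C1 would have to be in {1,3,7,9} for the 21 across but in {6} for the 15 down — contradiction. So R2C1 = 6.
R1C1 = 15 − 6 = 9 completes the 15 down.
R1C5 = 21 − 20 = 1 completes the 21 across.
R2C5 = 34 − 25 = 9 completes the 34 across.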